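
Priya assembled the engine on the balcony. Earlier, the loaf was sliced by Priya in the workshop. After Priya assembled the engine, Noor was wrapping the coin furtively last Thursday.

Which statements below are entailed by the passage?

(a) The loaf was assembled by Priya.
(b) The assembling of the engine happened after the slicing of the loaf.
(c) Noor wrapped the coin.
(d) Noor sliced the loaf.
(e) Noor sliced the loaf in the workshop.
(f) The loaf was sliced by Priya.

(a) Not entailed — Priya assembled the engine, not the loaf; the loaf belongs to the slicing event.
(b) Entailed — the narrative places the slicing before the assembling.
(c) Not entailed — 'was wrapping' is progressive on an accomplishment; it does not entail the completed 'wrapped'.
(d) Not entailed — the passage has Priya slicing the loaf, not Noor.
(e) Not entailed — the passage has Priya slicing the loaf, not Noor.
(f) Entailed — the original entails any weakening of itself; this just drops 'in the workshop'.

(b), (f)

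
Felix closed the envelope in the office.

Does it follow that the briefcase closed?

Nothing is said about any briefcase; only the envelope is affected.

no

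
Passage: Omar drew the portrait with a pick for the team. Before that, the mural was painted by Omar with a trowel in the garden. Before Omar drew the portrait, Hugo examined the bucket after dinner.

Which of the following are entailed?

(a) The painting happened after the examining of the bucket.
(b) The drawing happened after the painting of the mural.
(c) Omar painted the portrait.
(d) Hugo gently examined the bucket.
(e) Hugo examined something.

(a) Not entailed — the narrative doesn't order the examining relative to the painting.
(b) Entailed — the narrative places the painting before the drawing.
(c) Not entailed — Omar painted the mural, not the portrait; the portrait belongs to the drawing event.
(d) Not entailed — 'gently' adds information not in the original event.
(e) Entailed — every conjunct here is already in the original examining event.

(b), (e)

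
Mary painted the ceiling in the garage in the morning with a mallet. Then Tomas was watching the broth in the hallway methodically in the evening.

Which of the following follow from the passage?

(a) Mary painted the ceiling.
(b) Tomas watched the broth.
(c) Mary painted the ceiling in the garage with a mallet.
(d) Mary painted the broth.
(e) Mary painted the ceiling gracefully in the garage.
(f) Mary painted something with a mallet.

(a) Entailed — the original entails any weakening of itself; this just drops 'with a mallet', 'in the garage', 'in the morning'.
(b) Entailed — 'watch' is an activity; 'was watching' entails that some watching happened, so 'watched' holds.
(c) Entailed — dropping 'in the morning' leaves a sub-description the original still satisfies.
(d) Not entailed — Mary painted the ceiling, not the broth; the broth belongs to the watching event.
(e) Not entailed — 'gracefully' adds information not in the original event.
(f) Entailed — dropping 'in the garage', 'in the morning' and generalizing the patient leaves a sub-description the original still satisfies.

(a), (b), (c), (f)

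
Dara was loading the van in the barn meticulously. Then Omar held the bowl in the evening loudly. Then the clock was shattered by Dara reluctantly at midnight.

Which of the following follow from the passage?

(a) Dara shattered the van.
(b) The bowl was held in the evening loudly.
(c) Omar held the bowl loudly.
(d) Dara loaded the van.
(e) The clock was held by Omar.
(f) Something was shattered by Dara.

(b), (c), (f)

(a) Not entailed — Dara shattered the clock, not the van; the van belongs to the loading event.
(b) Entailed — this follows by dropping conjuncts from the holding event's description.
(c) Entailed — this follows by dropping conjuncts from the holding event's description.
(d) Not entailed — 'was loading' is progressive on an accomplishment; it does not entail the completed 'loaded'.
(e) Not entailed — Omar held the bowl, not the clock; the clock belongs to the shattering event.
(f) Entailed — the original entails any weakening of itself; this just drops 'at midnight', 'reluctantly' and generalizes the patient.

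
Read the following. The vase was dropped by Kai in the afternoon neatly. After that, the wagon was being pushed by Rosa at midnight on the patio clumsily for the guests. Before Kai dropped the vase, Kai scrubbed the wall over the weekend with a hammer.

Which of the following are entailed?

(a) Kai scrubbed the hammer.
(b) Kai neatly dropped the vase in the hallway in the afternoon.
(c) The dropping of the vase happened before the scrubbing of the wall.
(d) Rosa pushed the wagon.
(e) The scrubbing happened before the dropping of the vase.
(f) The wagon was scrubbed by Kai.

(d), (e)

(a) Not entailed — the hammer is the instrument, not what was scrubbed.
(b) Not entailed — 'in the hallway' adds information not in the original event.
(c) Not entailed — the narrative places the scrubbing before the dropping, not after.
(d) Entailed — 'push' is an activity; 'was pushing' entails that some pushing happened, so 'pushed' holds.
(e) Entailed — the narrative places the scrubbing before the dropping.
(f) Not entailed — Kai scrubbed the wall, not the wagon; the wagon belongs to the pushing event.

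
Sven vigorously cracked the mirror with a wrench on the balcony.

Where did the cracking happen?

on the balcony

'on the balcony' marks the location of the cracking event.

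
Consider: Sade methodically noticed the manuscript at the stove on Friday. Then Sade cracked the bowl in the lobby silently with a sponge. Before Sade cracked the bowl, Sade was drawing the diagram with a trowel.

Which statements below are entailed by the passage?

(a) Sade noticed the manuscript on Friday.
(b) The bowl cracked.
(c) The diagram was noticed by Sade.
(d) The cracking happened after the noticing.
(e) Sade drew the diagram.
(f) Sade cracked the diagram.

(a) Entailed — this follows by dropping conjuncts from the noticing event's description.
(b) Entailed — 'Sade cracked the bowl' is causative; it entails the inchoative 'the bowl cracked'.
(c) Not entailed — Sade noticed the manuscript, not the diagram; the diagram belongs to the drawing event.
(d) Entailed — the narrative places the noticing before the cracking.
(e) Not entailed — 'was drawing' is progressive on an accomplishment; it does not entail the completed 'drew'.
(f) Not entailed — Sade cracked the bowl, not the diagram; the diagram belongs to the drawing event.

(a), (b), (d)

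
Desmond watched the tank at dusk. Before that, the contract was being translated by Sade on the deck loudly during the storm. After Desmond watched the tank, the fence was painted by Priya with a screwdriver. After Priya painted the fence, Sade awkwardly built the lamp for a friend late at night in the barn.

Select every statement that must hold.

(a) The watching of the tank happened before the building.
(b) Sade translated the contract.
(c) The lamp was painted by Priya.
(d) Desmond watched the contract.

(a)

(a) Entailed — the narrative places the watching before the building.
(b) Not entailed — 'was translating' is progressive on an accomplishment; it does not entail the completed 'translated'.
(c) Not entailed — Priya painted the fence, not the lamp; the lamp belongs to the building event.
(d) Not entailed — Desmond watched the tank, not the contract; the contract belongs to the translating event.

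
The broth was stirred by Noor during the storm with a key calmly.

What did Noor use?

a key

'with a key' marks the instrument of the stirring event.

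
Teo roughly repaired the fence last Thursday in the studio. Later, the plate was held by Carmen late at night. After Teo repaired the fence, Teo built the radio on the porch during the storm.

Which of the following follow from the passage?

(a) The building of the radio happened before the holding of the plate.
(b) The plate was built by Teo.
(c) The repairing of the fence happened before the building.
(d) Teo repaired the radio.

(a) Not entailed — the narrative doesn't order the building relative to the holding.
(b) Not entailed — Teo built the radio, not the plate; the plate belongs to the holding event.
(c) Entailed — the narrative places the repairing before the building.
(d) Not entailed — Teo repaired the fence, not the radio; the radio belongs to the building event.

(c)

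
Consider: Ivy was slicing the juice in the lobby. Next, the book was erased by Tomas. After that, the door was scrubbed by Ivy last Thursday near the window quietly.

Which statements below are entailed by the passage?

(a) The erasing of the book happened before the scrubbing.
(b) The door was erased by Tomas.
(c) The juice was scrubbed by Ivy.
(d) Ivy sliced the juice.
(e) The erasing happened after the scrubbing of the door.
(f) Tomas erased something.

(a) Entailed — the narrative places the erasing before the scrubbing.
(b) Not entailed — Tomas erased the book, not the door; the door belongs to the scrubbing event.
(c) Not entailed — Ivy scrubbed the door, not the juice; the juice belongs to the slicing event.
(d) Not entailed — 'was slicing' is progressive on an accomplishment; it does not entail the completed 'sliced'.
(e) Not entailed — the narrative places the erasing before the scrubbing, not after.
(f) Entailed — this follows by dropping conjuncts from the erasing event's description.

(a), (f)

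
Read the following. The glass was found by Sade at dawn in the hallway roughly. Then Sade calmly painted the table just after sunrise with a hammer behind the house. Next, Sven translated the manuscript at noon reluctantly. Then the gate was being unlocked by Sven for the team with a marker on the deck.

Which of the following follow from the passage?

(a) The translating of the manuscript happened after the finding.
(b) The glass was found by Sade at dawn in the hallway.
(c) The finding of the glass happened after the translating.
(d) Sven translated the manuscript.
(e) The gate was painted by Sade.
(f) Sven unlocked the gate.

(a), (b), (d)

(a) Entailed — the narrative places the finding before the translating.
(b) Entailed — dropping 'roughly' leaves a sub-description the original still satisfies.
(c) Not entailed — the narrative places the finding before the translating, not after.
(d) Entailed — every conjunct here is already in the original translating event.
(e) Not entailed — Sade painted the table, not the gate; the gate belongs to the unlocking event.
(f) Not entailed — 'was unlocking' is progressive on an accomplishment; it does not entail the completed 'unlocked'.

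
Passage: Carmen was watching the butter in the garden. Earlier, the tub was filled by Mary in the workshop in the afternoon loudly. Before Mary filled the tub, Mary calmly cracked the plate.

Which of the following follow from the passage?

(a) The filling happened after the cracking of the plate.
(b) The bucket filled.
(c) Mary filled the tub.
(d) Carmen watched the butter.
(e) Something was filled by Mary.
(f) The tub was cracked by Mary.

(a) Entailed — the narrative places the cracking before the filling.
(b) Not entailed — the tub is what filled, not the bucket.
(c) Entailed — the original entails any weakening of itself; this just drops 'in the afternoon', 'loudly', 'in the workshop'.
(d) Entailed — 'watch' is an activity; 'was watching' entails that some watching happened, so 'watched' holds.
(e) Entailed — this follows by dropping conjuncts from the filling event's description.
(f) Not entailed — Mary cracked the plate, not the tub; the tub belongs to the filling event.

(a), (c), (d), (e)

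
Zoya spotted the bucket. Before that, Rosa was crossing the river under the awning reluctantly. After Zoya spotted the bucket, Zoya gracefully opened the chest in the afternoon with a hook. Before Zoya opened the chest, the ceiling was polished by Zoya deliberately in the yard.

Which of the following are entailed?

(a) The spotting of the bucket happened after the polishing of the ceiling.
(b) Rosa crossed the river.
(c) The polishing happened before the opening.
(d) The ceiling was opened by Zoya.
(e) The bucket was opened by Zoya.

(a) Not entailed — the narrative doesn't order the polishing relative to the spotting.
(b) Not entailed — 'was crossing' is progressive on an accomplishment; it does not entail the completed 'crossed'.
(c) Entailed — the narrative places the polishing before the opening.
(d) Not entailed — Zoya opened the chest, not the ceiling; the ceiling belongs to the polishing event.
(e) Not entailed — Zoya opened the chest, not the bucket; the bucket belongs to the spotting event.

(c)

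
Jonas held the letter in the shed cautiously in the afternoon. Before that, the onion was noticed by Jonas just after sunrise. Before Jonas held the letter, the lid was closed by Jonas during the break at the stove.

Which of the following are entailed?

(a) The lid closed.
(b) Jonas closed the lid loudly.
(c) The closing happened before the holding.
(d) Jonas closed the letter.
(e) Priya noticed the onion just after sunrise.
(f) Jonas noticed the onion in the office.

(a) Entailed — 'Jonas closed the lid' is causative; it entails the inchoative 'the lid closed'.
(b) Not entailed — 'loudly' adds information not in the original event.
(c) Entailed — the narrative places the closing before the holding.
(d) Not entailed — Jonas closed the lid, not the letter; the letter belongs to the holding event.
(e) Not entailed — the passage has Jonas noticing the onion, not Priya.
(f) Not entailed — 'in the office' adds information not in the original event.

(a), (c)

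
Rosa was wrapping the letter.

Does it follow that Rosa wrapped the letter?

'was wrapping' is progressive; for an accomplishment like 'wrap the letter', it doesn't entail completion.

no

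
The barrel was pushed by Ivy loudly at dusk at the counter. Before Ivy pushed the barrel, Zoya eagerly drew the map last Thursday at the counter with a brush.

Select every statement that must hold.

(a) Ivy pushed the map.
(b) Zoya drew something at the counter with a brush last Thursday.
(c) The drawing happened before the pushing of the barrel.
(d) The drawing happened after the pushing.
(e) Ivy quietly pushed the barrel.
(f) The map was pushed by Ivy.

(a) Not entailed — Ivy pushed the barrel, not the map; the map belongs to the drawing event.
(b) Entailed — every conjunct here is already in the original drawing event.
(c) Entailed — the narrative places the drawing before the pushing.
(d) Not entailed — the narrative places the drawing before the pushing, not after.
(e) Not entailed — 'quietly' adds a manner not in (and inconsistent with) the original.
(f) Not entailed — Ivy pushed the barrel, not the map; the map belongs to the drawing event.

(b), (c)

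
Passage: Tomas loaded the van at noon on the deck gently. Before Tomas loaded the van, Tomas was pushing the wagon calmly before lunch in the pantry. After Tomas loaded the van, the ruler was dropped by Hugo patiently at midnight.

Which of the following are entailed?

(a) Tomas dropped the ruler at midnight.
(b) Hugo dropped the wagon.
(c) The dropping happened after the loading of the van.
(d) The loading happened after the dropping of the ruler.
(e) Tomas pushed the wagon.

(c), (e)

(a) Not entailed — the passage has Hugo dropping the ruler, not Tomas.
(b) Not entailed — Hugo dropped the ruler, not the wagon; the wagon belongs to the pushing event.
(c) Entailed — the narrative places the loading before the dropping.
(d) Not entailed — the narrative places the loading before the dropping, not after.
(e) Entailed — 'push' is an activity; 'was pushing' entails that some pushing happened, so 'pushed' holds.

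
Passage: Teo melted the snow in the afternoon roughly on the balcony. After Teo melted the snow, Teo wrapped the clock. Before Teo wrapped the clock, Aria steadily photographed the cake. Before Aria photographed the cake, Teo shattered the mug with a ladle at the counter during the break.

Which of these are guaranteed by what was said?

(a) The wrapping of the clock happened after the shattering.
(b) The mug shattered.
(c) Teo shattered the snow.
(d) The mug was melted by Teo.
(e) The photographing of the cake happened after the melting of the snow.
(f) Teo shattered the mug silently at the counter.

(a), (b)

(a) Entailed — the narrative places the shattering before the wrapping.
(b) Entailed — 'Teo shattered the mug' is causative; it entails the inchoative 'the mug shattered'.
(c) Not entailed — Teo shattered the mug, not the snow; the snow belongs to the melting event.
(d) Not entailed — Teo melted the snow, not the mug; the mug belongs to the shattering event.
(e) Not entailed — the narrative doesn't order the melting relative to the photographing.
(f) Not entailed — 'silently' adds information not in the original event.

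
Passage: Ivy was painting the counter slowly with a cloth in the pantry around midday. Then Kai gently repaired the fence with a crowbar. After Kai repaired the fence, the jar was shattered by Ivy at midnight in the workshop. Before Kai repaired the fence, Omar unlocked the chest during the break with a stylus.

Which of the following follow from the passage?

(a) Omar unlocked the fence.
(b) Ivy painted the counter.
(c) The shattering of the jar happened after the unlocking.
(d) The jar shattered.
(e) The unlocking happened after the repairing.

(a) Not entailed — Omar unlocked the chest, not the fence; the fence belongs to the repairing event.
(b) Not entailed — 'was painting' is progressive on an accomplishment; it does not entail the completed 'painted'.
(c) Entailed — the narrative places the unlocking before the shattering.
(d) Entailed — 'Ivy shattered the jar' is causative; it entails the inchoative 'the jar shattered'.
(e) Not entailed — the narrative places the unlocking before the repairing, not after.

(c), (d)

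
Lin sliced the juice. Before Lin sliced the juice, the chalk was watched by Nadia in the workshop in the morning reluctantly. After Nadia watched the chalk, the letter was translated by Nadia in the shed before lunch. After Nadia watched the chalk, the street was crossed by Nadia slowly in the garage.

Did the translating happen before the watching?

no

The narrative orders the watching before the translating.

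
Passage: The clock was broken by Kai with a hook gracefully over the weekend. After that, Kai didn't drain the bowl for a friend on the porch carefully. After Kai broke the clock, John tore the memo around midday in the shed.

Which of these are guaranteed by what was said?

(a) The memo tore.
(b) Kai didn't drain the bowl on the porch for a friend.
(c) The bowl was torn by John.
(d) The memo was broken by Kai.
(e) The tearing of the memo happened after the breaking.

(a), (e)

(a) Entailed — 'John tore the memo' is causative; it entails the inchoative 'the memo tore'.
(b) Not entailed — dropping 'carefully' under negation is not valid — the original leaves open that Kai drained the bowl some other way.
(c) Not entailed — John tore the memo, not the bowl; the bowl belongs to the draining event.
(d) Not entailed — Kai broke the clock, not the memo; the memo belongs to the tearing event.
(e) Entailed — the narrative places the breaking before the tearing.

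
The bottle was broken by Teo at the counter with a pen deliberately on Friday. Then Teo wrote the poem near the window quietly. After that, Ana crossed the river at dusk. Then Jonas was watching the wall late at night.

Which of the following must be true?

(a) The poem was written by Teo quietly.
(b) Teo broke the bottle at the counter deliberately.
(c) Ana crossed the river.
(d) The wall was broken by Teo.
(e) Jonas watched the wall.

(a), (b), (c), (e)

(a) Entailed — this follows by dropping conjuncts from the writing event's description.
(b) Entailed — every conjunct here is already in the original breaking event.
(c) Entailed — this follows by dropping conjuncts from the crossing event's description.
(d) Not entailed — Teo broke the bottle, not the wall; the wall belongs to the watching event.
(e) Entailed — 'watch' is an activity; 'was watching' entails that some watching happened, so 'watched' holds.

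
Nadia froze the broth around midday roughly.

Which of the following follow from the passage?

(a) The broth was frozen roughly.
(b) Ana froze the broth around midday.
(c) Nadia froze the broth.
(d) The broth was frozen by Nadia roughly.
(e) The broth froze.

(a), (c), (d), (e)

(a) Entailed — the original entails any weakening of itself; this just drops 'around midday' and generalizes the agent.
(b) Not entailed — the passage has Nadia freezing the broth, not Ana.
(c) Entailed — every conjunct here is already in the original freezing event.
(d) Entailed — dropping 'around midday' leaves a sub-description the original still satisfies.
(e) Entailed — 'Nadia froze the broth' is causative; it entails the inchoative 'the broth froze'.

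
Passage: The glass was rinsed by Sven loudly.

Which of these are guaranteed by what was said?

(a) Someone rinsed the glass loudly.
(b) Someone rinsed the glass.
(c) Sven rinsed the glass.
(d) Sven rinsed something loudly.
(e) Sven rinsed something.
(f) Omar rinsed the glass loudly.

(a) Entailed — every conjunct here is already in the original rinsing event.
(b) Entailed — every conjunct here is already in the original rinsing event.
(c) Entailed — this follows by dropping conjuncts from the rinsing event's description.
(d) Entailed — every conjunct here is already in the original rinsing event.
(e) Entailed — this follows by dropping conjuncts from the rinsing event's description.
(f) Not entailed — the passage has Sven rinsing the glass, not Omar.

(a), (b), (c), (d), (e)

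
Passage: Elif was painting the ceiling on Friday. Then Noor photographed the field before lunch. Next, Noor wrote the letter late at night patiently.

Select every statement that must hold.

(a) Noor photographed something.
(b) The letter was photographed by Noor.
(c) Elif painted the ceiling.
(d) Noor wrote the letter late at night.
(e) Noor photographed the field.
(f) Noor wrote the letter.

(a), (d), (e), (f)

(a) Entailed — every conjunct here is already in the original photographing event.
(b) Not entailed — Noor photographed the field, not the letter; the letter belongs to the writing event.
(c) Not entailed — 'was painting' is progressive on an accomplishment; it does not entail the completed 'painted'.
(d) Entailed — dropping 'patiently' leaves a sub-description the original still satisfies.
(e) Entailed — dropping 'before lunch' leaves a sub-description the original still satisfies.
(f) Entailed — the original entails any weakening of itself; this just drops 'late at night', 'patiently'.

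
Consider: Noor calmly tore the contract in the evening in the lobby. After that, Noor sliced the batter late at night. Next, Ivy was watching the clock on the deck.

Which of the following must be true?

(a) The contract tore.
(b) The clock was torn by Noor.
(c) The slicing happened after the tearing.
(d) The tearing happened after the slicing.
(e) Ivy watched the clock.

(a) Entailed — 'Noor tore the contract' is causative; it entails the inchoative 'the contract tore'.
(b) Not entailed — Noor tore the contract, not the clock; the clock belongs to the watching event.
(c) Entailed — the narrative places the tearing before the slicing.
(d) Not entailed — the narrative places the tearing before the slicing, not after.
(e) Entailed — 'watch' is an activity; 'was watching' entails that some watching happened, so 'watched' holds.

(a), (c), (e)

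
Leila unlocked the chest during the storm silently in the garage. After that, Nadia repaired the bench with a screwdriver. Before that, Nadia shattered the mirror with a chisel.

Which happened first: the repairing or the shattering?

the shattering

The connectives place the shattering before the repairing.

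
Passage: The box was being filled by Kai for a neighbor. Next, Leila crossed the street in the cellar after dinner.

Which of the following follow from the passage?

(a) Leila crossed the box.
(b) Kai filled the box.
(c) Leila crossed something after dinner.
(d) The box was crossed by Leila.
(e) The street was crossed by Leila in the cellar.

(c), (e)

(a) Not entailed — Leila crossed the street, not the box; the box belongs to the filling event.
(b) Not entailed — 'was filling' is progressive on an accomplishment; it does not entail the completed 'filled'.
(c) Entailed — this follows by dropping conjuncts from the crossing event's description.
(d) Not entailed — Leila crossed the street, not the box; the box belongs to the filling event.
(e) Entailed — every conjunct here is already in the original crossing event.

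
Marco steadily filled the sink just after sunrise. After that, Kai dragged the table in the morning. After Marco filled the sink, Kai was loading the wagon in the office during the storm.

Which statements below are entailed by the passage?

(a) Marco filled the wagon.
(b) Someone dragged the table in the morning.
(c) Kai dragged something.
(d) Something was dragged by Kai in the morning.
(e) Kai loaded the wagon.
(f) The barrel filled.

(b), (c), (d)

(a) Not entailed — Marco filled the sink, not the wagon; the wagon belongs to the loading event.
(b) Entailed — generalizing the agent leaves a sub-description the original still satisfies.
(c) Entailed — the original entails any weakening of itself; this just drops 'in the morning' and generalizes the patient.
(d) Entailed — generalizing the patient leaves a sub-description the original still satisfies.
(e) Not entailed — 'was loading' is progressive on an accomplishment; it does not entail the completed 'loaded'.
(f) Not entailed — the sink is what filled, not the barrel.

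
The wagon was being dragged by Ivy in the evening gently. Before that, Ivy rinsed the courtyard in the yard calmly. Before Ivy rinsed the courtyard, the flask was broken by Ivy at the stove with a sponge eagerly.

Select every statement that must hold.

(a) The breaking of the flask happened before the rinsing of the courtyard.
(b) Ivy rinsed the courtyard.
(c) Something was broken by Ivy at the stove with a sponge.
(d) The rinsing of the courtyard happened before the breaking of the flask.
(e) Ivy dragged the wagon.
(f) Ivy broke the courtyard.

(a), (b), (c), (e)

(a) Entailed — the narrative places the breaking before the rinsing.
(b) Entailed — every conjunct here is already in the original rinsing event.
(c) Entailed — this follows by dropping conjuncts from the breaking event's description.
(d) Not entailed — the narrative places the breaking before the rinsing, not after.
(e) Entailed — 'drag' is an activity; 'was dragging' entails that some dragging happened, so 'dragged' holds.
(f) Not entailed — Ivy broke the flask, not the courtyard; the courtyard belongs to the rinsing event.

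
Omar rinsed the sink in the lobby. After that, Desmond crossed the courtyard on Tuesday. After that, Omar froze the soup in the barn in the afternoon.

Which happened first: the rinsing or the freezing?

the rinsing

The connectives place the rinsing before the freezing.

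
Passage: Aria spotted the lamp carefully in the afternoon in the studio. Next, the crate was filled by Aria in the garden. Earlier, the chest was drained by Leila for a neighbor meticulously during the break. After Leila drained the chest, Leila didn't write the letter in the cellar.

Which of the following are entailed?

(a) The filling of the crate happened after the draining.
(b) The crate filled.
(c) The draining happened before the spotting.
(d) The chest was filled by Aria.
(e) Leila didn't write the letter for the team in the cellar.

(a), (b), (e)

(a) Entailed — the narrative places the draining before the filling.
(b) Entailed — 'Aria filled the crate' is causative; it entails the inchoative 'the crate filled'.
(c) Not entailed — the narrative doesn't order the draining relative to the spotting.
(d) Not entailed — Aria filled the crate, not the chest; the chest belongs to the draining event.
(e) Entailed — under negation, adding a further restriction is entailed: if no such writing event occurred, none occurred for the team either.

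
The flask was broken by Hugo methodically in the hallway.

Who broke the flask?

'Hugo' marks the agent of the breaking event.

Hugo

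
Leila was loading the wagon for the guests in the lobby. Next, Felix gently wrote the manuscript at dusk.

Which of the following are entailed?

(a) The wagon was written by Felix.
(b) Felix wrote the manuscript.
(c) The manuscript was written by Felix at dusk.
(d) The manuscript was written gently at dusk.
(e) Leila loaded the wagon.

(b), (c), (d)

(a) Not entailed — Felix wrote the manuscript, not the wagon; the wagon belongs to the loading event.
(b) Entailed — this follows by dropping conjuncts from the writing event's description.
(c) Entailed — every conjunct here is already in the original writing event.
(d) Entailed — every conjunct here is already in the original writing event.
(e) Not entailed — 'was loading' is progressive on an accomplishment; it does not entail the completed 'loaded'.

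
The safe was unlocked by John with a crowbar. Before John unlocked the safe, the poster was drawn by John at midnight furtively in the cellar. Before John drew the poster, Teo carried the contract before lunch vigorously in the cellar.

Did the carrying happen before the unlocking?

The narrative orders the carrying before the unlocking.

yes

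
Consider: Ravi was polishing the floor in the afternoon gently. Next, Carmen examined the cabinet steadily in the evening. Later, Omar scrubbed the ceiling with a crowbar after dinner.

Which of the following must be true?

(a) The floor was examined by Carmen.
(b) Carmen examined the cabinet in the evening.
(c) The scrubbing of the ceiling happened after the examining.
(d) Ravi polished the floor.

(b), (c), (d)

(a) Not entailed — Carmen examined the cabinet, not the floor; the floor belongs to the polishing event.
(b) Entailed — this follows by dropping conjuncts from the examining event's description.
(c) Entailed — the narrative places the examining before the scrubbing.
(d) Entailed — 'polish' is an activity; 'was polishing' entails that some polishing happened, so 'polished' holds.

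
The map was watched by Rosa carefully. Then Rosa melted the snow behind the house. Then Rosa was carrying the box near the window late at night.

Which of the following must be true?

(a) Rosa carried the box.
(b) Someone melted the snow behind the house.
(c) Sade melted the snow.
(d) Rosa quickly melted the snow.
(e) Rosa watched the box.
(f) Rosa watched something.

(a), (b), (f)

(a) Entailed — 'carry' is an activity; 'was carrying' entails that some carrying happened, so 'carried' holds.
(b) Entailed — the original entails any weakening of itself; this just generalizes the agent.
(c) Not entailed — the passage has Rosa melting the snow, not Sade.
(d) Not entailed — 'quickly' adds information not in the original event.
(e) Not entailed — Rosa watched the map, not the box; the box belongs to the carrying event.
(f) Entailed — every conjunct here is already in the original watching event.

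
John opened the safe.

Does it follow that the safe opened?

'John opened the safe' is the causative; it entails the inchoative 'the safe opened'.

yes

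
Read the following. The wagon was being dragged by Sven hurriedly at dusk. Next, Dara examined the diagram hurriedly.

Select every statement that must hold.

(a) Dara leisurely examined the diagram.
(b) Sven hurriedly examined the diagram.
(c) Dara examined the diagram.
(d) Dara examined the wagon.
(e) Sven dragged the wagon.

(a) Not entailed — 'leisurely' adds a manner not in (and inconsistent with) the original.
(b) Not entailed — the passage has Dara examining the diagram, not Sven.
(c) Entailed — every conjunct here is already in the original examining event.
(d) Not entailed — Dara examined the diagram, not the wagon; the wagon belongs to the dragging event.
(e) Entailed — 'drag' is an activity; 'was dragging' entails that some dragging happened, so 'dragged' holds.

(c), (e)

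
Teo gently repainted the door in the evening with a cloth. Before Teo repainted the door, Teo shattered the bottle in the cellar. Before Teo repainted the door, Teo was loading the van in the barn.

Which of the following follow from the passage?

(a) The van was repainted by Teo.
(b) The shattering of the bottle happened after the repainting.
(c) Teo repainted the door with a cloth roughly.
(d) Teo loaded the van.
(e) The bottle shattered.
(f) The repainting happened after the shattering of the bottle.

(a) Not entailed — Teo repainted the door, not the van; the van belongs to the loading event.
(b) Not entailed — the narrative places the shattering before the repainting, not after.
(c) Not entailed — 'roughly' adds a manner not in (and inconsistent with) the original.
(d) Not entailed — 'was loading' is progressive on an accomplishment; it does not entail the completed 'loaded'.
(e) Entailed — 'Teo shattered the bottle' is causative; it entails the inchoative 'the bottle shattered'.
(f) Entailed — the narrative places the shattering before the repainting.

(e), (f)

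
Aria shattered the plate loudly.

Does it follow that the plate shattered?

yes

'Aria shattered the plate' is the causative; it entails the inchoative 'the plate shattered'.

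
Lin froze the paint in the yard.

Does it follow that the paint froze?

'Lin froze the paint' is the causative; it entails the inchoative 'the paint froze'.

yes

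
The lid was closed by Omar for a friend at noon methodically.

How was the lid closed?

'methodically' marks the manner of the closing event.

methodically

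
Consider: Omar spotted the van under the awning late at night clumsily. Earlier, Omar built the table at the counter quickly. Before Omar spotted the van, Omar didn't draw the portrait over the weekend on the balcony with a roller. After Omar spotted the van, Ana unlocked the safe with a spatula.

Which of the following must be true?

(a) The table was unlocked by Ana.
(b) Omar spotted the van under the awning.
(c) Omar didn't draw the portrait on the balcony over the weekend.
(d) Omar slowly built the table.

(b)

(a) Not entailed — Ana unlocked the safe, not the table; the table belongs to the building event.
(b) Entailed — the original entails any weakening of itself; this just drops 'clumsily', 'late at night'.
(c) Not entailed — dropping 'with a roller' under negation is not valid — the original leaves open that Omar drew the portrait some other way.
(d) Not entailed — 'slowly' adds a manner not in (and inconsistent with) the original.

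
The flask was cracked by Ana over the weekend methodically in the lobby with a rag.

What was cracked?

the flask

'the flask' marks the patient of the cracking event.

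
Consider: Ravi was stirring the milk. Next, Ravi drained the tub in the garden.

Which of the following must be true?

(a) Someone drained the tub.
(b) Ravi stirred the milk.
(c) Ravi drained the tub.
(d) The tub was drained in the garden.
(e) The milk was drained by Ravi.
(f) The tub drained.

(a), (b), (c), (d), (f)

(a) Entailed — every conjunct here is already in the original draining event.
(b) Entailed — 'stir' is an activity; 'was stirring' entails that some stirring happened, so 'stirred' holds.
(c) Entailed — this follows by dropping conjuncts from the draining event's description.
(d) Entailed — this follows by dropping conjuncts from the draining event's description.
(e) Not entailed — Ravi drained the tub, not the milk; the milk belongs to the stirring event.
(f) Entailed — 'Ravi drained the tub' is causative; it entails the inchoative 'the tub drained'.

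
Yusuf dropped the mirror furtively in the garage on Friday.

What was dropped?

the mirror

'the mirror' marks the patient of the dropping event.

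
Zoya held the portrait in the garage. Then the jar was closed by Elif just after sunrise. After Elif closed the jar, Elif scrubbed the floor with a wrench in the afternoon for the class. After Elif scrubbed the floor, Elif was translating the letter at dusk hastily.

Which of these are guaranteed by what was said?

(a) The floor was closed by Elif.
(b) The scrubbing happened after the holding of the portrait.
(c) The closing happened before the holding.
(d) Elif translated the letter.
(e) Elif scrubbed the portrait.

(b)

(a) Not entailed — Elif closed the jar, not the floor; the floor belongs to the scrubbing event.
(b) Entailed — the narrative places the holding before the scrubbing.
(c) Not entailed — the narrative places the holding before the closing, not after.
(d) Not entailed — 'was translating' is progressive on an accomplishment; it does not entail the completed 'translated'.
(e) Not entailed — Elif scrubbed the floor, not the portrait; the portrait belongs to the holding event.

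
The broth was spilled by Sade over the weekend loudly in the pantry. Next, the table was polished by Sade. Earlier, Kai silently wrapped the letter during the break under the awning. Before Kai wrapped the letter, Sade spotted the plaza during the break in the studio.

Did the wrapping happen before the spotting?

no

The narrative orders the spotting before the wrapping.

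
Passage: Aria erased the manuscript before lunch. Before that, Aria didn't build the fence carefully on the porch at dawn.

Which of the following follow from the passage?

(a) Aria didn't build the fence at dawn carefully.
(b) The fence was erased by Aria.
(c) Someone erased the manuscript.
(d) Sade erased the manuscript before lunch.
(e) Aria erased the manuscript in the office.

(c)

(a) Not entailed — dropping 'on the porch' under negation is not valid — the original leaves open that Aria built the fence some other way.
(b) Not entailed — Aria erased the manuscript, not the fence; the fence belongs to the building event.
(c) Entailed — dropping 'before lunch' and generalizing the agent leaves a sub-description the original still satisfies.
(d) Not entailed — the passage has Aria erasing the manuscript, not Sade.
(e) Not entailed — 'in the office' adds information not in the original event.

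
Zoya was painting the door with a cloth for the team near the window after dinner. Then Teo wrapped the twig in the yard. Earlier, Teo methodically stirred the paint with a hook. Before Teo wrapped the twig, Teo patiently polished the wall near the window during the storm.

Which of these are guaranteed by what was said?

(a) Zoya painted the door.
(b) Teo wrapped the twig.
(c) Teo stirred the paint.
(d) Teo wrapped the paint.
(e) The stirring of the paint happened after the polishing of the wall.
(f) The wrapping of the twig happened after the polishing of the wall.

(b), (c), (f)

(a) Not entailed — 'was painting' is progressive on an accomplishment; it does not entail the completed 'painted'.
(b) Entailed — every conjunct here is already in the original wrapping event.
(c) Entailed — dropping 'with a hook', 'methodically' leaves a sub-description the original still satisfies.
(d) Not entailed — Teo wrapped the twig, not the paint; the paint belongs to the stirring event.
(e) Not entailed — the narrative doesn't order the polishing relative to the stirring.
(f) Entailed — the narrative places the polishing before the wrapping.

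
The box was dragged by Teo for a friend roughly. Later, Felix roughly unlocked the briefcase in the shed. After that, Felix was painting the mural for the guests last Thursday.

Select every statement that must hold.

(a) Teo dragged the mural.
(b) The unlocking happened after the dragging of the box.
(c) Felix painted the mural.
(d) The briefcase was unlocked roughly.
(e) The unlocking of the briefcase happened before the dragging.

(a) Not entailed — Teo dragged the box, not the mural; the mural belongs to the painting event.
(b) Entailed — the narrative places the dragging before the unlocking.
(c) Not entailed — 'was painting' is progressive on an accomplishment; it does not entail the completed 'painted'.
(d) Entailed — the original entails any weakening of itself; this just drops 'in the shed' and generalizes the agent.
(e) Not entailed — the narrative places the dragging before the unlocking, not after.

(b), (d)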